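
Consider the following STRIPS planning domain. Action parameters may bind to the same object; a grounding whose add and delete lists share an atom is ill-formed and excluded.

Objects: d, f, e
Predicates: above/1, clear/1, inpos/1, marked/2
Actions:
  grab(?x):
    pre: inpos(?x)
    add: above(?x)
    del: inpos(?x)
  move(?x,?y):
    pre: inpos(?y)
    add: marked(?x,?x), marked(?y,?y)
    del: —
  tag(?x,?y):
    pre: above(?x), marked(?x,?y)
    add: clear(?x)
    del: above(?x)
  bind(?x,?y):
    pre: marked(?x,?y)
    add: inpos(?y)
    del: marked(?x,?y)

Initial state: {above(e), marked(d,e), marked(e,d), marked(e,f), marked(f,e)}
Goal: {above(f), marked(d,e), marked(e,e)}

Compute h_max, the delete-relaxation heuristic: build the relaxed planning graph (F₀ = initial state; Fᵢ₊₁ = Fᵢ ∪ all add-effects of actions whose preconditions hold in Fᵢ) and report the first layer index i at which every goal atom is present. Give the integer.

2

F0 = init (5 atoms)
F1 = F0 ∪ {clear(e), inpos(d), inpos(e), inpos(f)}  (9 atoms)
F2 = F1 ∪ {above(d), above(f), marked(d,d), marked(e,e), marked(f,f)}  (14 atoms)
goal ⊆ F2  ⇒  h_max = 2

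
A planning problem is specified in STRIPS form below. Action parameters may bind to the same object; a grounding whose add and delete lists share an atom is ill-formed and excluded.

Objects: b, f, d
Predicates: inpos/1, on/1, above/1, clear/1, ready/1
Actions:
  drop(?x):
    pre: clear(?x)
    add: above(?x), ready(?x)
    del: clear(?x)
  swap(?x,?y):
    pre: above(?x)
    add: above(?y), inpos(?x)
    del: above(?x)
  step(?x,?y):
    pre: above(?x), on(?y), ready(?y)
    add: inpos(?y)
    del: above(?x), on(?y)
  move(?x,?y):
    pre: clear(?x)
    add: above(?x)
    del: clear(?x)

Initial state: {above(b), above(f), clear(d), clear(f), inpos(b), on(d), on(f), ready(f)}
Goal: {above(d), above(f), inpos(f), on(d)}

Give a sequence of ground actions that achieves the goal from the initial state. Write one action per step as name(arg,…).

1. drop(d)  →  {above(b), above(d), above(f), clear(f), inpos(b), on(d), on(f), ready(d), ready(f)}
2. step(b,f)  →  {above(d), above(f), clear(f), inpos(b), inpos(f), on(d), ready(d), ready(f)}

drop(d); step(b,f)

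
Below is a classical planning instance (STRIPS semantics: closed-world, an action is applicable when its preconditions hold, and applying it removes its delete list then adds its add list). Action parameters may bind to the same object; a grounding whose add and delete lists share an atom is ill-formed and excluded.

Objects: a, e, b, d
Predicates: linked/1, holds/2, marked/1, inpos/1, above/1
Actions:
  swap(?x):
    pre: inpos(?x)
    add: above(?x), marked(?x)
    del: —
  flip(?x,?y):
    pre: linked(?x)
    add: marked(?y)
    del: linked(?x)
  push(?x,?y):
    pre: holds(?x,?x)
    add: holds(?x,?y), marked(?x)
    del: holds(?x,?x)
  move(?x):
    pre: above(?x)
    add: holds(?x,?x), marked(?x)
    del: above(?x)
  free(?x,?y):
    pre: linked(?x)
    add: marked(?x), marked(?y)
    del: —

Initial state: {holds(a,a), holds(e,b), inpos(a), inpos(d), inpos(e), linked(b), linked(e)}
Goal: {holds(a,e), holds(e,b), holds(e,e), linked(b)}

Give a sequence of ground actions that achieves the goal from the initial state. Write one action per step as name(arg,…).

1. swap(e)  →  {above(e), holds(a,a), holds(e,b), inpos(a), inpos(d), inpos(e), linked(b), linked(e), marked(e)}
2. push(a,e)  →  {above(e), holds(a,e), holds(e,b), inpos(a), inpos(d), inpos(e), linked(b), linked(e), marked(a), marked(e)}
3. move(e)  →  {holds(a,e), holds(e,b), holds(e,e), inpos(a), inpos(d), inpos(e), linked(b), linked(e), marked(a), marked(e)}

swap(e); push(a,e); move(e)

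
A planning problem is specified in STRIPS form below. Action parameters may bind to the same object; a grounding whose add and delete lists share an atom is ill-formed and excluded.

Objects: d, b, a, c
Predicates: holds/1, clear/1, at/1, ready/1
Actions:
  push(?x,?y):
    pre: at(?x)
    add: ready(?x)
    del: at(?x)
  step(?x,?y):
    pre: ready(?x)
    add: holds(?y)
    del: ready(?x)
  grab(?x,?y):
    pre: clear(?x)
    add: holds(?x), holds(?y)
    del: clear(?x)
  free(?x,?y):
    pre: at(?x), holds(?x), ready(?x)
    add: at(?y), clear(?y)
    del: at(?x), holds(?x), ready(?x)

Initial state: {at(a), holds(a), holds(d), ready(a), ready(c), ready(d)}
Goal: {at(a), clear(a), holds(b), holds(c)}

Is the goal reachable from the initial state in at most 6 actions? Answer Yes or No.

1. step(d,c)  →  {at(a), holds(a), holds(c), holds(d), ready(a), ready(c)}
2. free(a,c)  →  {at(c), clear(c), holds(c), holds(d), ready(c)}
3. free(c,a)  →  {at(a), clear(a), clear(c), holds(d)}
4. grab(c,b)  →  {at(a), clear(a), holds(b), holds(c), holds(d)}
optimal plan length = 4; 4 ≤ 6

Yes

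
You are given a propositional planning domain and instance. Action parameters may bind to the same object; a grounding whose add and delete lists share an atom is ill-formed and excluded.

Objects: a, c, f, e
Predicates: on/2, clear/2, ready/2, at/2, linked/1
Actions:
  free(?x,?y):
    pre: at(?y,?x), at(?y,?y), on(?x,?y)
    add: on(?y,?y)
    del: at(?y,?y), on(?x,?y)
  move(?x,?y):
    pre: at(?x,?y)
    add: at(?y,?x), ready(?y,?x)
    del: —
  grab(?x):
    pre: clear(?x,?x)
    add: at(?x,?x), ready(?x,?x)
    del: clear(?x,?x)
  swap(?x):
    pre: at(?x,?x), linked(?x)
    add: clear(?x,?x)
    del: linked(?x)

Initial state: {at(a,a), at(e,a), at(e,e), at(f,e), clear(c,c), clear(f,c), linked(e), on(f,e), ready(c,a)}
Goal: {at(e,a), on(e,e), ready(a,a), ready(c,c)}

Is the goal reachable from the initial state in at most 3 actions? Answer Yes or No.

1. move(a,a)  →  {at(a,a), at(e,a), at(e,e), at(f,e), clear(c,c), clear(f,c), linked(e), on(f,e), ready(a,a), ready(c,a)}
2. move(f,e)  →  {at(a,a), at(e,a), at(e,e), at(e,f), at(f,e), clear(c,c), clear(f,c), linked(e), on(f,e), ready(a,a), ready(c,a), ready(e,f)}
3. free(f,e)  →  {at(a,a), at(e,a), at(e,f), at(f,e), clear(c,c), clear(f,c), linked(e), on(e,e), ready(a,a), ready(c,a), ready(e,f)}
4. grab(c)  →  {at(a,a), at(c,c), at(e,a), at(e,f), at(f,e), clear(f,c), linked(e), on(e,e), ready(a,a), ready(c,a), ready(c,c), ready(e,f)}
optimal plan length = 4; 4 > 3

No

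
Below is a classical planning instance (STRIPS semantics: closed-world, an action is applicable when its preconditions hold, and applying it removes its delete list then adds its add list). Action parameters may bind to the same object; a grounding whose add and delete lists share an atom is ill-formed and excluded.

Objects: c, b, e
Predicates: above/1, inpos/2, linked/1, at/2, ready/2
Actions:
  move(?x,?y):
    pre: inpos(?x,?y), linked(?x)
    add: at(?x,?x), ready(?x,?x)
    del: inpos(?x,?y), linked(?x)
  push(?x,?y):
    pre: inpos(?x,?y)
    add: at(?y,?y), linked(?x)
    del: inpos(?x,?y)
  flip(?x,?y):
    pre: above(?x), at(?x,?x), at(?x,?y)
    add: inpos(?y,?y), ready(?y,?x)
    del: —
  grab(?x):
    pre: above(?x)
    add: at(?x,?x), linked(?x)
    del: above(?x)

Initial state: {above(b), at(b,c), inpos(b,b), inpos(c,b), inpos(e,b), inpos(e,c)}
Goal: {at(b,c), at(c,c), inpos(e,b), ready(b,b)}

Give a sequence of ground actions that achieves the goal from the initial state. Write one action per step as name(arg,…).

1. push(c,b)  →  {above(b), at(b,b), at(b,c), inpos(b,b), inpos(e,b), inpos(e,c), linked(c)}
2. push(e,c)  →  {above(b), at(b,b), at(b,c), at(c,c), inpos(b,b), inpos(e,b), linked(c), linked(e)}
3. flip(b,b)  →  {above(b), at(b,b), at(b,c), at(c,c), inpos(b,b), inpos(e,b), linked(c), linked(e), ready(b,b)}

push(c,b); push(e,c); flip(b,b)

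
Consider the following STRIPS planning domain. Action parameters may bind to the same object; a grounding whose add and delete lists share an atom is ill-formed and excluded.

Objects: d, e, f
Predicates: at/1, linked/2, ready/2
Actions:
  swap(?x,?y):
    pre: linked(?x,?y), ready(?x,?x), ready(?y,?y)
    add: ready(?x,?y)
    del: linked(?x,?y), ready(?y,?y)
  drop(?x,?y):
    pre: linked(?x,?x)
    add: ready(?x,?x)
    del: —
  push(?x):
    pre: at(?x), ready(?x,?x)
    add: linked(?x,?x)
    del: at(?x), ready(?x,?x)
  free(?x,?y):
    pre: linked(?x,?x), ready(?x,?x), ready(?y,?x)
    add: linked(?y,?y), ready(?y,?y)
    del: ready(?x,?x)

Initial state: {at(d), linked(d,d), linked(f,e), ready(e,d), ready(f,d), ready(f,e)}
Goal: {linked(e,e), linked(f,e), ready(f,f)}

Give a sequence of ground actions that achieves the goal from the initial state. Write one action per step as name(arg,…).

1. drop(d,d)  →  {at(d), linked(d,d), linked(f,e), ready(d,d), ready(e,d), ready(f,d), ready(f,e)}
2. free(d,e)  →  {at(d), linked(d,d), linked(e,e), linked(f,e), ready(e,d), ready(e,e), ready(f,d), ready(f,e)}
3. free(e,f)  →  {at(d), linked(d,d), linked(e,e), linked(f,e), linked(f,f), ready(e,d), ready(f,d), ready(f,e), ready(f,f)}

drop(d,d); free(d,e); free(e,f)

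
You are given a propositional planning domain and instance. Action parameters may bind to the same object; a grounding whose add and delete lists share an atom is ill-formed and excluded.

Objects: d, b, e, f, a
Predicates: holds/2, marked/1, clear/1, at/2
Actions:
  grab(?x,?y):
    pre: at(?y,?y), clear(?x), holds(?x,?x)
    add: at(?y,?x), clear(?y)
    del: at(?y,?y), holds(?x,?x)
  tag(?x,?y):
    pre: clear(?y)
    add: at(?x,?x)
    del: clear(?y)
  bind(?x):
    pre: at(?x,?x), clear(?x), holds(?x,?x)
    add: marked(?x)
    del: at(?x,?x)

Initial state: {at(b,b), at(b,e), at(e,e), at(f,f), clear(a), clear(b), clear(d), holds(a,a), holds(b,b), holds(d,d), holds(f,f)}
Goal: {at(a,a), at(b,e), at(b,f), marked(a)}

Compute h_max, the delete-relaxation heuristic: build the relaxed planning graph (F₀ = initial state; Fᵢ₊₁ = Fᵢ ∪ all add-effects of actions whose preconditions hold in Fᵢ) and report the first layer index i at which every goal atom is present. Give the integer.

F0 = init (11 atoms)
F1 = F0 ∪ {at(a,a), at(b,a), at(b,d), at(d,d), at(e,a), at(e,b), at(e,d), at(f,a), at(f,b), at(f,d), clear(e), clear(f), marked(b)}  (24 atoms)
F2 = F1 ∪ {at(a,b), at(a,d), at(a,f), at(b,f), at(d,a), at(d,b), at(d,f), at(e,f), marked(a), marked(d), marked(f)}  (35 atoms)
goal ⊆ F2  ⇒  h_max = 2

2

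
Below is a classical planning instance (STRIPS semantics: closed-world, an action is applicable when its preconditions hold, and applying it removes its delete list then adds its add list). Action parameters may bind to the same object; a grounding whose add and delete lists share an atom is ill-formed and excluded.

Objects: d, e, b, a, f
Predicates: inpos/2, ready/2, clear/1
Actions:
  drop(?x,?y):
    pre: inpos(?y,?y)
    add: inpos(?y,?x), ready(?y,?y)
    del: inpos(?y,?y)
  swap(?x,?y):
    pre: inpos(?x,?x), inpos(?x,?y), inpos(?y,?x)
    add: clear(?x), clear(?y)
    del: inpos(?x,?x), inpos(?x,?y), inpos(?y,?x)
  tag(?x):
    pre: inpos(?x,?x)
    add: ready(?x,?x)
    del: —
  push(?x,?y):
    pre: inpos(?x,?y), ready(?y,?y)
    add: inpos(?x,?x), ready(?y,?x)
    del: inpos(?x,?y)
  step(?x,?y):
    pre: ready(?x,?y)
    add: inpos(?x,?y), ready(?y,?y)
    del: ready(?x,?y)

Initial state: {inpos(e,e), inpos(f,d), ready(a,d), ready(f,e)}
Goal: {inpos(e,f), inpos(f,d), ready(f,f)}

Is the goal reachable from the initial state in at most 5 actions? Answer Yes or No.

1. step(f,e)  →  {inpos(e,e), inpos(f,d), inpos(f,e), ready(a,d), ready(e,e)}
2. push(f,e)  →  {inpos(e,e), inpos(f,d), inpos(f,f), ready(a,d), ready(e,e), ready(e,f)}
3. step(e,f)  →  {inpos(e,e), inpos(e,f), inpos(f,d), inpos(f,f), ready(a,d), ready(e,e), ready(f,f)}
optimal plan length = 3; 3 ≤ 5

Yes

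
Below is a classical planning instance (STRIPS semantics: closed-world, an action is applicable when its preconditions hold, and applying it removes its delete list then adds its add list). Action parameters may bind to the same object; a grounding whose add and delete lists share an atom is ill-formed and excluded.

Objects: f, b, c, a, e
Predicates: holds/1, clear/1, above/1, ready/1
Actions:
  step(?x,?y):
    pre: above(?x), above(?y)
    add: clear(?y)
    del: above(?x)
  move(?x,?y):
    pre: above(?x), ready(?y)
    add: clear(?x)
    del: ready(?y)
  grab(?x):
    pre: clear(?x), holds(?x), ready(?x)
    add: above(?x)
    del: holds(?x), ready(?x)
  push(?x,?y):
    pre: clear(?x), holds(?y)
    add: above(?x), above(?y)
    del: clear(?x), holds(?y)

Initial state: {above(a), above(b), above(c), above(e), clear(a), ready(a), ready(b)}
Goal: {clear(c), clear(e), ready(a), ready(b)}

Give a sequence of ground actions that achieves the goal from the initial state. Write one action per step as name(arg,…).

step(b,c); step(c,e)

1. step(b,c)  →  {above(a), above(c), above(e), clear(a), clear(c), ready(a), ready(b)}
2. step(c,e)  →  {above(a), above(e), clear(a), clear(c), clear(e), ready(a), ready(b)}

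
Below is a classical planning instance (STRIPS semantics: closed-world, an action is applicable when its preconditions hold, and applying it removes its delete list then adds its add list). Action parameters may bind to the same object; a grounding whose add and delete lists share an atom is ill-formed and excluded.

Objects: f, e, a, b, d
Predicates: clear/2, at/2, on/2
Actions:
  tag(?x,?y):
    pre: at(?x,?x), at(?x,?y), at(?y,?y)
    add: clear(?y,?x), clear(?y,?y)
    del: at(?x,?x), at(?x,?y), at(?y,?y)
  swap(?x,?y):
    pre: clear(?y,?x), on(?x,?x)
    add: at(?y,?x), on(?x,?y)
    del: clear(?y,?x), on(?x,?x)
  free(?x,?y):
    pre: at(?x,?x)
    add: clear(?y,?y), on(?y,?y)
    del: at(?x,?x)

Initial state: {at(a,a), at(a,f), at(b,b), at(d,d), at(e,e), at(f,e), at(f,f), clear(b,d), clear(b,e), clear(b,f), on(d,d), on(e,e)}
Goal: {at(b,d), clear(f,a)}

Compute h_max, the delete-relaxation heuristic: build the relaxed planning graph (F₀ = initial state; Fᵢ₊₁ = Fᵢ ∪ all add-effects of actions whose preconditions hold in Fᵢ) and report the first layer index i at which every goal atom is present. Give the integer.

F0 = init (12 atoms)
F1 = F0 ∪ {at(b,d), at(b,e), clear(a,a), clear(b,b), clear(d,d), clear(e,e), clear(e,f), clear(f,a), clear(f,f), on(a,a), on(b,b), on(d,b), on(e,b), on(f,f)}  (26 atoms)
goal ⊆ F1  ⇒  h_max = 1

1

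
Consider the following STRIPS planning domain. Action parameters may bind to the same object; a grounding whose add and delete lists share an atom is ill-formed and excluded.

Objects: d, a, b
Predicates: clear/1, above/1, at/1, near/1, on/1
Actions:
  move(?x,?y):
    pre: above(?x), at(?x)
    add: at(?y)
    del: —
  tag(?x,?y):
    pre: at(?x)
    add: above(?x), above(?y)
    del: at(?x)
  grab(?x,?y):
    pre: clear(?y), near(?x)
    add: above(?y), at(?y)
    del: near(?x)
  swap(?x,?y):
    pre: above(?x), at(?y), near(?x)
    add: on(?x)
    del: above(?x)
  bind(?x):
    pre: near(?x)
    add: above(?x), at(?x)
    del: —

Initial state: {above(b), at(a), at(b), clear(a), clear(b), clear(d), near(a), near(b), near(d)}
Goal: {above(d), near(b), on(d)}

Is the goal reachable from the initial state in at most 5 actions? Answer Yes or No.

1. tag(a,d)  →  {above(a), above(b), above(d), at(b), clear(a), clear(b), clear(d), near(a), near(b), near(d)}
2. swap(d,b)  →  {above(a), above(b), at(b), clear(a), clear(b), clear(d), near(a), near(b), near(d), on(d)}
3. tag(b,d)  →  {above(a), above(b), above(d), clear(a), clear(b), clear(d), near(a), near(b), near(d), on(d)}
optimal plan length = 3; 3 ≤ 5

Yes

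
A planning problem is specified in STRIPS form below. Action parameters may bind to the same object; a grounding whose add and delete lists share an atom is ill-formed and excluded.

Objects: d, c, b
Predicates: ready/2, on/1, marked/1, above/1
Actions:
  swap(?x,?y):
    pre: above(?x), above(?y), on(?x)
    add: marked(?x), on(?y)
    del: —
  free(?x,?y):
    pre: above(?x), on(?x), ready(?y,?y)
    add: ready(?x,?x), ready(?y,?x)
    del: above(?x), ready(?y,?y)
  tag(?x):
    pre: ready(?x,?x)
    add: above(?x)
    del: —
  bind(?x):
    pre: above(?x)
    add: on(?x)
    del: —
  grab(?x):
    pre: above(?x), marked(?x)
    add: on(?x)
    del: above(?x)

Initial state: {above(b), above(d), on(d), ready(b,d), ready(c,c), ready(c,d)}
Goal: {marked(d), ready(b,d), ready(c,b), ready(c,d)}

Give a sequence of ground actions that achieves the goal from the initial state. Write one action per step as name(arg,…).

swap(d,b); free(b,c)

1. swap(d,b)  →  {above(b), above(d), marked(d), on(b), on(d), ready(b,d), ready(c,c), ready(c,d)}
2. free(b,c)  →  {above(d), marked(d), on(b), on(d), ready(b,b), ready(b,d), ready(c,b), ready(c,d)}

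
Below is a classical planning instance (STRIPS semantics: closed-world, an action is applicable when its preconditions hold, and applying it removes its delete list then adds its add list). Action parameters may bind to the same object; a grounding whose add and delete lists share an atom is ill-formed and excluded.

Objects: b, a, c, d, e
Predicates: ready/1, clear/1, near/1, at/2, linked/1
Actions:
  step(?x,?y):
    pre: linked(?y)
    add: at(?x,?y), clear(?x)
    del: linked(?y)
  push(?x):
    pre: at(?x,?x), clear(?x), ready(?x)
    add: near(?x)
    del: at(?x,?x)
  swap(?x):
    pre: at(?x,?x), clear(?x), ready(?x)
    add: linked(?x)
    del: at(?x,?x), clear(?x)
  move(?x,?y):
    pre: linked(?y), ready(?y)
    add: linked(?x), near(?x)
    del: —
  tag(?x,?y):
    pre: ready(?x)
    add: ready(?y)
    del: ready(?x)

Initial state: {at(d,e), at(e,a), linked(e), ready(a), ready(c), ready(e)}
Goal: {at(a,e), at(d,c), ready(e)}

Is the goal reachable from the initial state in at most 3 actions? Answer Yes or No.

Yes

1. move(c,e)  →  {at(d,e), at(e,a), linked(c), linked(e), near(c), ready(a), ready(c), ready(e)}
2. step(a,e)  →  {at(a,e), at(d,e), at(e,a), clear(a), linked(c), near(c), ready(a), ready(c), ready(e)}
3. step(d,c)  →  {at(a,e), at(d,c), at(d,e), at(e,a), clear(a), clear(d), near(c), ready(a), ready(c), ready(e)}
optimal plan length = 3; 3 ≤ 3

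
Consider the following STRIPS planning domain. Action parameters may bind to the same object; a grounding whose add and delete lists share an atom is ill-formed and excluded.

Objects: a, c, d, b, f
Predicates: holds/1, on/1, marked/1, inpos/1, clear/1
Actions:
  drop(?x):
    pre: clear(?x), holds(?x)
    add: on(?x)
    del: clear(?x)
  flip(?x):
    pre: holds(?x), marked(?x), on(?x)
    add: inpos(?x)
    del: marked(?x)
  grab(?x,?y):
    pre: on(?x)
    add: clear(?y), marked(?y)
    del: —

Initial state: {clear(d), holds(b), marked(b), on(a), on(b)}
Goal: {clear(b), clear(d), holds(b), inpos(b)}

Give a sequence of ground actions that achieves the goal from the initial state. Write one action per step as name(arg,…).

flip(b); grab(a,b)

1. flip(b)  →  {clear(d), holds(b), inpos(b), on(a), on(b)}
2. grab(a,b)  →  {clear(b), clear(d), holds(b), inpos(b), marked(b), on(a), on(b)}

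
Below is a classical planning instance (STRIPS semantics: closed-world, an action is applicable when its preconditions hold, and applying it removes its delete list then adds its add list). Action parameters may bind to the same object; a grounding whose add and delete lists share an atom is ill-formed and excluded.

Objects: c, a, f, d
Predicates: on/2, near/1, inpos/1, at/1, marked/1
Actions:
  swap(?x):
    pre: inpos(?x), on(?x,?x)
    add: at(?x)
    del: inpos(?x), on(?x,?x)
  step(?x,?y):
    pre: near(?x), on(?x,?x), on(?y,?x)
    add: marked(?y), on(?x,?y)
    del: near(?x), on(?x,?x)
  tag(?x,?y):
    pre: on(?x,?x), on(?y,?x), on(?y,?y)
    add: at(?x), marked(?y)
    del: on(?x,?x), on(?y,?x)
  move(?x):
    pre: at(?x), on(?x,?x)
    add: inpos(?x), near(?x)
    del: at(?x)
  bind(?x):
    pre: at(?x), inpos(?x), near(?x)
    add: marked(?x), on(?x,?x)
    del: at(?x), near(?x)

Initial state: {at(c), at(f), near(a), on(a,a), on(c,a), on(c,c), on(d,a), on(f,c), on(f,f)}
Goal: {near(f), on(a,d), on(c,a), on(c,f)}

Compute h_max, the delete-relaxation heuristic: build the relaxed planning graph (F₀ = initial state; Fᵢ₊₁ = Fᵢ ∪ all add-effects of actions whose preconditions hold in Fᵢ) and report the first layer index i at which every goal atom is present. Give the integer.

F0 = init (9 atoms)
F1 = F0 ∪ {at(a), inpos(c), inpos(f), marked(a), marked(c), marked(d), marked(f), near(c), near(f), on(a,c), on(a,d)}  (20 atoms)
F2 = F1 ∪ {inpos(a), on(c,f)}  (22 atoms)
goal ⊆ F2  ⇒  h_max = 2

2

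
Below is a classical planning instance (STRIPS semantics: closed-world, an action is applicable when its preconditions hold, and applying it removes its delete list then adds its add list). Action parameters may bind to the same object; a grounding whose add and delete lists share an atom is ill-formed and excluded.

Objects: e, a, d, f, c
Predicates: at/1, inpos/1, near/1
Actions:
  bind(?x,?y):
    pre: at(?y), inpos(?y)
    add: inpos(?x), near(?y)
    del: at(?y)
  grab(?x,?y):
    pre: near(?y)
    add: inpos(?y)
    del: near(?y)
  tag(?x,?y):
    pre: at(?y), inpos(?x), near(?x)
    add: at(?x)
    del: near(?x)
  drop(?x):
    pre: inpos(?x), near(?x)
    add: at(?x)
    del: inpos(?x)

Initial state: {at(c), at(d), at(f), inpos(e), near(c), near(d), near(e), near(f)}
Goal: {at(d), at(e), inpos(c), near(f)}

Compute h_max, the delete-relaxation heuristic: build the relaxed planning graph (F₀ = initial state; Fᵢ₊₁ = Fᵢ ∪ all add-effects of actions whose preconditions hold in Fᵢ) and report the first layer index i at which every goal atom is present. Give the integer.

F0 = init (8 atoms)
F1 = F0 ∪ {at(e), inpos(c), inpos(d), inpos(f)}  (12 atoms)
goal ⊆ F1  ⇒  h_max = 1

1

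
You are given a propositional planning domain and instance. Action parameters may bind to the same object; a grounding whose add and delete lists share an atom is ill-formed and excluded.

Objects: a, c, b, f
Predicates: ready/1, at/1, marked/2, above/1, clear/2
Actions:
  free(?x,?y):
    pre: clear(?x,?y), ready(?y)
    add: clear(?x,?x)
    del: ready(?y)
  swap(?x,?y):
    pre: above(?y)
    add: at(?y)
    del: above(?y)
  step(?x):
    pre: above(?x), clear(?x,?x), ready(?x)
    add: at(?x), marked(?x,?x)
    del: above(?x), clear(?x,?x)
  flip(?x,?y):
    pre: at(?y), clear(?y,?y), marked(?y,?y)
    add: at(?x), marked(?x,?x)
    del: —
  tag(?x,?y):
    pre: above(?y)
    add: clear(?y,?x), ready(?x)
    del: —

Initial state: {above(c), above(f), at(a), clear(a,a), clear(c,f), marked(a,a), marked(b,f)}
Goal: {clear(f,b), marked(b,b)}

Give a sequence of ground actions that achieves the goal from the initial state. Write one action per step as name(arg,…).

flip(b,a); tag(b,f)

1. flip(b,a)  →  {above(c), above(f), at(a), at(b), clear(a,a), clear(c,f), marked(a,a), marked(b,b), marked(b,f)}
2. tag(b,f)  →  {above(c), above(f), at(a), at(b), clear(a,a), clear(c,f), clear(f,b), marked(a,a), marked(b,b), marked(b,f), ready(b)}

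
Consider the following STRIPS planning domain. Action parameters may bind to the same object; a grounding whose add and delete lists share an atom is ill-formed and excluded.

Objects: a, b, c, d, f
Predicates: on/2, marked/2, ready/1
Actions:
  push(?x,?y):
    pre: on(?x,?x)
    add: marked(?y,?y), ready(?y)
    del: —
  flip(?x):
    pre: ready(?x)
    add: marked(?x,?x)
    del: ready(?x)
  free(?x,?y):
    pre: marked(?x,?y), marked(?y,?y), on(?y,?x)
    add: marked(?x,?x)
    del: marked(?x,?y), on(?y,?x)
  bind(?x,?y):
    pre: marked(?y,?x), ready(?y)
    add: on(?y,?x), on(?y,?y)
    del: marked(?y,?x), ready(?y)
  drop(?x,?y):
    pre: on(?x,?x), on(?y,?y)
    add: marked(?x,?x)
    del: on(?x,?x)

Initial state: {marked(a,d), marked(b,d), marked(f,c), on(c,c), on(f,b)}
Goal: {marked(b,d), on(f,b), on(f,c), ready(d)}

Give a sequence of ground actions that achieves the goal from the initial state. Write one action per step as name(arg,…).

1. push(c,d)  →  {marked(a,d), marked(b,d), marked(d,d), marked(f,c), on(c,c), on(f,b), ready(d)}
2. push(c,f)  →  {marked(a,d), marked(b,d), marked(d,d), marked(f,c), marked(f,f), on(c,c), on(f,b), ready(d), ready(f)}
3. bind(c,f)  →  {marked(a,d), marked(b,d), marked(d,d), marked(f,f), on(c,c), on(f,b), on(f,c), on(f,f), ready(d)}

push(c,d); push(c,f); bind(c,f)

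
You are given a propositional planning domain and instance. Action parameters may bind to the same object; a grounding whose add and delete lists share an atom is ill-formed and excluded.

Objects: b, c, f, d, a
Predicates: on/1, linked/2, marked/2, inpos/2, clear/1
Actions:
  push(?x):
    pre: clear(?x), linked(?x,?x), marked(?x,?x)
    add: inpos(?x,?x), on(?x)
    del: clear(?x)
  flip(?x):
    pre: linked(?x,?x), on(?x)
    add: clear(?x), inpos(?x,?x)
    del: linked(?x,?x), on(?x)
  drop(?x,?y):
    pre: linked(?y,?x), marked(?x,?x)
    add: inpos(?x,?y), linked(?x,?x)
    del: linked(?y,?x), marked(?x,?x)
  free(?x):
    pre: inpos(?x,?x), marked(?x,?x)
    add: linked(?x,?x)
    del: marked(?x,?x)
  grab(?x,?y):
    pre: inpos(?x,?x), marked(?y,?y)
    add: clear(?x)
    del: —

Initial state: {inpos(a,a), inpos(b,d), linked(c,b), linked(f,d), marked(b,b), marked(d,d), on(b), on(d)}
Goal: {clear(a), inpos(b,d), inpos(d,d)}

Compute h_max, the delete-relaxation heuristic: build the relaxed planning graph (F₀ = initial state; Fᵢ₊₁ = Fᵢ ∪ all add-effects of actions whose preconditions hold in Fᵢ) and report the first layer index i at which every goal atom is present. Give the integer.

2

F0 = init (8 atoms)
F1 = F0 ∪ {clear(a), inpos(b,c), inpos(d,f), linked(b,b), linked(d,d)}  (13 atoms)
F2 = F1 ∪ {clear(b), clear(d), inpos(b,b), inpos(d,d)}  (17 atoms)
goal ⊆ F2  ⇒  h_max = 2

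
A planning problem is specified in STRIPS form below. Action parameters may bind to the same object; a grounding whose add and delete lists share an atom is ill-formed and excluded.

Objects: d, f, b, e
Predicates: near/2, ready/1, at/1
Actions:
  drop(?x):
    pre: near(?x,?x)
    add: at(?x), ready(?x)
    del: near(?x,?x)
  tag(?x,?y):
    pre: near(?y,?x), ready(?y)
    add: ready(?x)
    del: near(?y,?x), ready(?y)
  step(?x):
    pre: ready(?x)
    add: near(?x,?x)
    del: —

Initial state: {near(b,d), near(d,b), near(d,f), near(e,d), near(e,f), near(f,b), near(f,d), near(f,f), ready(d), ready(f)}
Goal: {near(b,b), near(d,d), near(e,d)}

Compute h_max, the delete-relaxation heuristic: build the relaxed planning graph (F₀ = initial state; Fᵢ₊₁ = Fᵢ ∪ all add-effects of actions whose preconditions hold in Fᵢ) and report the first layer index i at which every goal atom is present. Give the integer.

F0 = init (10 atoms)
F1 = F0 ∪ {at(f), near(d,d), ready(b)}  (13 atoms)
F2 = F1 ∪ {at(d), near(b,b)}  (15 atoms)
goal ⊆ F2  ⇒  h_max = 2

2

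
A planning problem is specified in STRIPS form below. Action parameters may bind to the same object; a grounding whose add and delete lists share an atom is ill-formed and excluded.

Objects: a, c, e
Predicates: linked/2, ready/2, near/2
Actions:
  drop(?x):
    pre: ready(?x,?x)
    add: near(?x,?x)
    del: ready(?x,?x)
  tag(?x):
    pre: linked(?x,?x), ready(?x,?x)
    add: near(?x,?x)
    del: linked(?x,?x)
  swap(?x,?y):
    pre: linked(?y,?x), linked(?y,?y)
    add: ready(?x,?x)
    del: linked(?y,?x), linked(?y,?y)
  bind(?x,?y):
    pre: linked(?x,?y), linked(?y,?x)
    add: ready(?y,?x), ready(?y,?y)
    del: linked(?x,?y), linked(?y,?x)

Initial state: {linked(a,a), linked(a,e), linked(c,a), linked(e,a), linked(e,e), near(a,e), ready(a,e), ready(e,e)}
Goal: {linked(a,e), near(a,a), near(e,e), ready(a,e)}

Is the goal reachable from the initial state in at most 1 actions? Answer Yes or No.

1. drop(e)  →  {linked(a,a), linked(a,e), linked(c,a), linked(e,a), linked(e,e), near(a,e), near(e,e), ready(a,e)}
2. swap(a,a)  →  {linked(a,e), linked(c,a), linked(e,a), linked(e,e), near(a,e), near(e,e), ready(a,a), ready(a,e)}
3. drop(a)  →  {linked(a,e), linked(c,a), linked(e,a), linked(e,e), near(a,a), near(a,e), near(e,e), ready(a,e)}
optimal plan length = 3; 3 > 1

No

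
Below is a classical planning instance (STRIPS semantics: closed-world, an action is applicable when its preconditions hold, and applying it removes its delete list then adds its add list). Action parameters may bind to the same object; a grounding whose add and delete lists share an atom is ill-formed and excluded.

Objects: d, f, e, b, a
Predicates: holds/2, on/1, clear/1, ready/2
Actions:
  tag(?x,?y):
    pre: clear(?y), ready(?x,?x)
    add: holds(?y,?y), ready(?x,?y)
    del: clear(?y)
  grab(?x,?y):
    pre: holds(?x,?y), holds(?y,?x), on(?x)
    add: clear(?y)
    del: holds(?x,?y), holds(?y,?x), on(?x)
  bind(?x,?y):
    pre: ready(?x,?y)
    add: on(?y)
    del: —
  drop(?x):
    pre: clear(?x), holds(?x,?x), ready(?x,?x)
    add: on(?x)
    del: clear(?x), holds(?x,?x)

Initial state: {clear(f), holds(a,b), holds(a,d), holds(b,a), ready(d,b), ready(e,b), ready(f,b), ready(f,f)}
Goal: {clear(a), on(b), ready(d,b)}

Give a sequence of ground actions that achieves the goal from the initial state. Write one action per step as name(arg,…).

bind(d,b); grab(b,a); bind(d,b)

1. bind(d,b)  →  {clear(f), holds(a,b), holds(a,d), holds(b,a), on(b), ready(d,b), ready(e,b), ready(f,b), ready(f,f)}
2. grab(b,a)  →  {clear(a), clear(f), holds(a,d), ready(d,b), ready(e,b), ready(f,b), ready(f,f)}
3. bind(d,b)  →  {clear(a), clear(f), holds(a,d), on(b), ready(d,b), ready(e,b), ready(f,b), ready(f,f)}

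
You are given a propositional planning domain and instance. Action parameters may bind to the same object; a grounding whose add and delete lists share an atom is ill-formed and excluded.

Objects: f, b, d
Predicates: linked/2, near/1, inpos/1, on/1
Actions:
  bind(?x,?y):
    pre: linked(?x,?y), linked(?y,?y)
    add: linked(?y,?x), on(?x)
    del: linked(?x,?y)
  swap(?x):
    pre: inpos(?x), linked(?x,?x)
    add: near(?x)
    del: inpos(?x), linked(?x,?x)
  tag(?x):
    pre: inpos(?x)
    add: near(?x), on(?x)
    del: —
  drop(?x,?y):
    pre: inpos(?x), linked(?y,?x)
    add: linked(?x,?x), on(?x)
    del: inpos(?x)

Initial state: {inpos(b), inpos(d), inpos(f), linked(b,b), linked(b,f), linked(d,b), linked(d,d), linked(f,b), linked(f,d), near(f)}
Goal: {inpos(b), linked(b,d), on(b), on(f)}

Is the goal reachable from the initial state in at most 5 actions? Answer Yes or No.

Yes

1. bind(f,b)  →  {inpos(b), inpos(d), inpos(f), linked(b,b), linked(b,f), linked(d,b), linked(d,d), linked(f,d), near(f), on(f)}
2. bind(d,b)  →  {inpos(b), inpos(d), inpos(f), linked(b,b), linked(b,d), linked(b,f), linked(d,d), linked(f,d), near(f), on(d), on(f)}
3. tag(b)  →  {inpos(b), inpos(d), inpos(f), linked(b,b), linked(b,d), linked(b,f), linked(d,d), linked(f,d), near(b), near(f), on(b), on(d), on(f)}
optimal plan length = 3; 3 ≤ 5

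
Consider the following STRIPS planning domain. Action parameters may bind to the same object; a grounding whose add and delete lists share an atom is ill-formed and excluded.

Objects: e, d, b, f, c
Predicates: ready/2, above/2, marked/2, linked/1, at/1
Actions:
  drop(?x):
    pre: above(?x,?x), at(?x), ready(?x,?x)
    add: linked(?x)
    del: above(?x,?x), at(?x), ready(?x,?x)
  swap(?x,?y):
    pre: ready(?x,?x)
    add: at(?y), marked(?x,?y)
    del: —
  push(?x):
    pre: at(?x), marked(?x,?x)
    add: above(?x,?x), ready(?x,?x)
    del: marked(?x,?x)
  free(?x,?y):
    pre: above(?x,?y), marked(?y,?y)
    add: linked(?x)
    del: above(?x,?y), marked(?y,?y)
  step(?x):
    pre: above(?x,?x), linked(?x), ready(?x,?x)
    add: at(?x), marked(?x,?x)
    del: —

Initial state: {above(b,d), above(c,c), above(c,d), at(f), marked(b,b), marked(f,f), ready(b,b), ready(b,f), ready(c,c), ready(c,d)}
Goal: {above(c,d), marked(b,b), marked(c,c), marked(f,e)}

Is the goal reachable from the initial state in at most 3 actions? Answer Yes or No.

Yes

1. swap(c,c)  →  {above(b,d), above(c,c), above(c,d), at(c), at(f), marked(b,b), marked(c,c), marked(f,f), ready(b,b), ready(b,f), ready(c,c), ready(c,d)}
2. push(f)  →  {above(b,d), above(c,c), above(c,d), above(f,f), at(c), at(f), marked(b,b), marked(c,c), ready(b,b), ready(b,f), ready(c,c), ready(c,d), ready(f,f)}
3. swap(f,e)  →  {above(b,d), above(c,c), above(c,d), above(f,f), at(c), at(e), at(f), marked(b,b), marked(c,c), marked(f,e), ready(b,b), ready(b,f), ready(c,c), ready(c,d), ready(f,f)}
optimal plan length = 3; 3 ≤ 3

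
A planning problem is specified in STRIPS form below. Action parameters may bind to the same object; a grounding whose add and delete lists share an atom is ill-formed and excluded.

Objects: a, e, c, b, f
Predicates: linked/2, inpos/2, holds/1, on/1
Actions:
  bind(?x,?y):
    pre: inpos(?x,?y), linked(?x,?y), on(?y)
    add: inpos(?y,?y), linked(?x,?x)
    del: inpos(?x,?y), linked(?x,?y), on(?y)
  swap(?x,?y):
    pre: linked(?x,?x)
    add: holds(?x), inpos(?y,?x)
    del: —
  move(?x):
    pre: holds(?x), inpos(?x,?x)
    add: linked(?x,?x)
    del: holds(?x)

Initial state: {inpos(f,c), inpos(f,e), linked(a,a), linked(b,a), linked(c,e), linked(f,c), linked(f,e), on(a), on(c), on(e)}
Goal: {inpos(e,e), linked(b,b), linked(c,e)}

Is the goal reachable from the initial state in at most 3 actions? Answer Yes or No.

1. bind(f,e)  →  {inpos(e,e), inpos(f,c), linked(a,a), linked(b,a), linked(c,e), linked(f,c), linked(f,f), on(a), on(c)}
2. swap(a,b)  →  {holds(a), inpos(b,a), inpos(e,e), inpos(f,c), linked(a,a), linked(b,a), linked(c,e), linked(f,c), linked(f,f), on(a), on(c)}
3. bind(b,a)  →  {holds(a), inpos(a,a), inpos(e,e), inpos(f,c), linked(a,a), linked(b,b), linked(c,e), linked(f,c), linked(f,f), on(c)}
optimal plan length = 3; 3 ≤ 3

Yes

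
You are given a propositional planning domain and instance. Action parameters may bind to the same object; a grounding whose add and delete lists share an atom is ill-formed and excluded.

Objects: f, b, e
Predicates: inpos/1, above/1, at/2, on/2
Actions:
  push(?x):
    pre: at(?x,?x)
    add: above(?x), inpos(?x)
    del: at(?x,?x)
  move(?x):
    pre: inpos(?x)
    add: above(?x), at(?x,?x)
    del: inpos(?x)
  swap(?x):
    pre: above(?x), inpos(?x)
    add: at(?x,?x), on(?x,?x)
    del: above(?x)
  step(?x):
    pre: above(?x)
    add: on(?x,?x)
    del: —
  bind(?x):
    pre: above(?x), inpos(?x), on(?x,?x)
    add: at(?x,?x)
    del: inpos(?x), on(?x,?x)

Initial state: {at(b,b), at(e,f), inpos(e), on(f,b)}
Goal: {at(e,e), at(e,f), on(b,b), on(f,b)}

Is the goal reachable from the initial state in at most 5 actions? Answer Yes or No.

1. push(b)  →  {above(b), at(e,f), inpos(b), inpos(e), on(f,b)}
2. move(e)  →  {above(b), above(e), at(e,e), at(e,f), inpos(b), on(f,b)}
3. swap(b)  →  {above(e), at(b,b), at(e,e), at(e,f), inpos(b), on(b,b), on(f,b)}
optimal plan length = 3; 3 ≤ 5

Yes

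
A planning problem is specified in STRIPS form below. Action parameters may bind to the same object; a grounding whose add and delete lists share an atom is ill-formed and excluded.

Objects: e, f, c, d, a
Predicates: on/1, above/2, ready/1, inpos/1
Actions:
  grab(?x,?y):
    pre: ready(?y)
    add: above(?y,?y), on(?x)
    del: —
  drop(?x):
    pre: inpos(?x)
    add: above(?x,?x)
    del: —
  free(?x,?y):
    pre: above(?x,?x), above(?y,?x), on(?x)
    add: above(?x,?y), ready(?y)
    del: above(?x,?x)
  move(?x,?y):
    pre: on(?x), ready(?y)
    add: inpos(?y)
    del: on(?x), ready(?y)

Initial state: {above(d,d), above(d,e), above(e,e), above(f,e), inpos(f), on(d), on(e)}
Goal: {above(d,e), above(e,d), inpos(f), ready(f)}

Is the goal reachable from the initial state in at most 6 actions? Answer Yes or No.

1. free(e,d)  →  {above(d,d), above(d,e), above(e,d), above(f,e), inpos(f), on(d), on(e), ready(d)}
2. free(d,e)  →  {above(d,e), above(e,d), above(f,e), inpos(f), on(d), on(e), ready(d), ready(e)}
3. grab(e,e)  →  {above(d,e), above(e,d), above(e,e), above(f,e), inpos(f), on(d), on(e), ready(d), ready(e)}
4. free(e,f)  →  {above(d,e), above(e,d), above(e,f), above(f,e), inpos(f), on(d), on(e), ready(d), ready(e), ready(f)}
optimal plan length = 4; 4 ≤ 6

Yes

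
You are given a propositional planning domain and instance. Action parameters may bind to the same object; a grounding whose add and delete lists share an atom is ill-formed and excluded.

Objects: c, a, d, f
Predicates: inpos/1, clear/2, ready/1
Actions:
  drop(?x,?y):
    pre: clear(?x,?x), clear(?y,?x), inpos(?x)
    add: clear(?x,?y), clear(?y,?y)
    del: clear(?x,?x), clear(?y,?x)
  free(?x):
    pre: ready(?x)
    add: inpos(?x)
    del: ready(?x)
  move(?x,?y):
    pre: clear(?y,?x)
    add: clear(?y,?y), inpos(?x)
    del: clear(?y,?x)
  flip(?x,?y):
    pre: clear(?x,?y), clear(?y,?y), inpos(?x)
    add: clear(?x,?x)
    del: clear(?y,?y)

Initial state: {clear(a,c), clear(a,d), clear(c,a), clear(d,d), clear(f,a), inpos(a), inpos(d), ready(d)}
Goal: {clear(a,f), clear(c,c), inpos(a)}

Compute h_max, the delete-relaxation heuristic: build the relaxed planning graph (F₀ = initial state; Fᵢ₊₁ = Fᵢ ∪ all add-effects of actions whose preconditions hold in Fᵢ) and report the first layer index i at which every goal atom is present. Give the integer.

F0 = init (8 atoms)
F1 = F0 ∪ {clear(a,a), clear(c,c), clear(d,a), clear(f,f), inpos(c)}  (13 atoms)
F2 = F1 ∪ {clear(a,f)}  (14 atoms)
goal ⊆ F2  ⇒  h_max = 2

2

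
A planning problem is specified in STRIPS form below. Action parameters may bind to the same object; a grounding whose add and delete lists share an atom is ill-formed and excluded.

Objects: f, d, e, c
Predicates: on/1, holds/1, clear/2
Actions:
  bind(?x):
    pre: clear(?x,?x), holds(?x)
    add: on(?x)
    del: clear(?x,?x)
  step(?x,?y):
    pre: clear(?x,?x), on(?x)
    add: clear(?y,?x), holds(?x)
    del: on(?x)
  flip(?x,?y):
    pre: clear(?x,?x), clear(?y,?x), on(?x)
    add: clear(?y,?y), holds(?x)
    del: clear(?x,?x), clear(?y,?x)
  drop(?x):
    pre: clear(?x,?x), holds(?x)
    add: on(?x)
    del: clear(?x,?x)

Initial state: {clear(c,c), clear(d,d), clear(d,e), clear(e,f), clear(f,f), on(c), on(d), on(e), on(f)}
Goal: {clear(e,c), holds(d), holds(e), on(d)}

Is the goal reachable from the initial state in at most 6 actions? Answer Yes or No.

1. step(d,f)  →  {clear(c,c), clear(d,d), clear(d,e), clear(e,f), clear(f,d), clear(f,f), holds(d), on(c), on(e), on(f)}
2. bind(d)  →  {clear(c,c), clear(d,e), clear(e,f), clear(f,d), clear(f,f), holds(d), on(c), on(d), on(e), on(f)}
3. step(c,e)  →  {clear(c,c), clear(d,e), clear(e,c), clear(e,f), clear(f,d), clear(f,f), holds(c), holds(d), on(d), on(e), on(f)}
4. flip(f,e)  →  {clear(c,c), clear(d,e), clear(e,c), clear(e,e), clear(f,d), holds(c), holds(d), holds(f), on(d), on(e), on(f)}
5. step(e,f)  →  {clear(c,c), clear(d,e), clear(e,c), clear(e,e), clear(f,d), clear(f,e), holds(c), holds(d), holds(e), holds(f), on(d), on(f)}
optimal plan length = 5; 5 ≤ 6

Yes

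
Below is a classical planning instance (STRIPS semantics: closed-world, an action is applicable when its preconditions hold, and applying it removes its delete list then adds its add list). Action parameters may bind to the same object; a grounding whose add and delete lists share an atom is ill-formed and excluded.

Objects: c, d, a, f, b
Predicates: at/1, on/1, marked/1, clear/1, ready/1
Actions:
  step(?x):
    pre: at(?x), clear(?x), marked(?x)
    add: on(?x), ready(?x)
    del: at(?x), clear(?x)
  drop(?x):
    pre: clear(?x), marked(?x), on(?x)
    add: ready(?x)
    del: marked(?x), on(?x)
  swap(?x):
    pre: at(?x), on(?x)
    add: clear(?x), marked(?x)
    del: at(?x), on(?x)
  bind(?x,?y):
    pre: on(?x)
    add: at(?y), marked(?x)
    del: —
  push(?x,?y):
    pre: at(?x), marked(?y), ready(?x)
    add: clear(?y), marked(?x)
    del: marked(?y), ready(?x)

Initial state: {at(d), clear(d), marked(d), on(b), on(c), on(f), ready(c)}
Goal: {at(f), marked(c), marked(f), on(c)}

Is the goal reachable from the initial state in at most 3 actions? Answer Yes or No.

1. bind(c,c)  →  {at(c), at(d), clear(d), marked(c), marked(d), on(b), on(c), on(f), ready(c)}
2. bind(f,f)  →  {at(c), at(d), at(f), clear(d), marked(c), marked(d), marked(f), on(b), on(c), on(f), ready(c)}
optimal plan length = 2; 2 ≤ 3

Yes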